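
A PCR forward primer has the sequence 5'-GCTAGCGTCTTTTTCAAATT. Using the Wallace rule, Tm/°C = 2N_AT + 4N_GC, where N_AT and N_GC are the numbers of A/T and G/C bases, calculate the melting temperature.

Counting bases: T=9, G=3, A=4, C=4
So N_AT = 13 and N_GC = 7.
Tm = 4·7 + 2·13 = 28 + 26 = 54°C

54°C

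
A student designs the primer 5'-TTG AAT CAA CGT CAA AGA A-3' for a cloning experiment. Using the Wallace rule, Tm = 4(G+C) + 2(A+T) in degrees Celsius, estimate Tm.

50°C

Scanning the sequence gives G=3, T=4, A=9, C=3.
So N_AT = 13 and N_GC = 6.
Tm = 4·6 + 2·13 = 24 + 26 = 50°C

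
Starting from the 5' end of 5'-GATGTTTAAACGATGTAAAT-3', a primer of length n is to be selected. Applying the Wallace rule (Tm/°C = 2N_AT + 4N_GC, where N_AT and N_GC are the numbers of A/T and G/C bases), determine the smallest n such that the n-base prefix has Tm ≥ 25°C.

n = 11

First 10 bases: GATGTTTAAA → Tm = 24°C (< 25°C)
First 11 bases: GATGTTTAAAC → Tm = 28°C (≥ 25°C)
Since every base adds ≥2°C, Tm only increases with n, so the threshold is first crossed at n = 11.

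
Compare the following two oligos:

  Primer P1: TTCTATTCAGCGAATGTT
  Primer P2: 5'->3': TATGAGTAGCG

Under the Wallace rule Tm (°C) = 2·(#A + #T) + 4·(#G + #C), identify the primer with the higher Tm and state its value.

Primer P1: A+T=12, G+C=6 → Tm = 2(12)+4(6) = 48°C
Primer P2: A+T=6, G+C=5 → Tm = 2(6)+4(5) = 32°C
48°C vs 32°C → primer P1 is higher.

Primer P1, 48°C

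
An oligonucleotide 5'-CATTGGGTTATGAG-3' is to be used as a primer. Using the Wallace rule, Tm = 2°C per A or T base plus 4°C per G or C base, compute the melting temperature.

Base counts: T=5, C=1, G=5, A=3
AT pairs contribute 8, GC pairs contribute 6.
Tm = 4·6 + 2·8 = 24 + 16 = 40°C

40°C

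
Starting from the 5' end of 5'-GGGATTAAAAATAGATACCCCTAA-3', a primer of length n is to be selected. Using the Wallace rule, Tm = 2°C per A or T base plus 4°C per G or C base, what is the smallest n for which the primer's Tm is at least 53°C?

n = 20

First 19 bases: GGGATTAAAAATAGATACC → Tm = 50°C (< 53°C)
First 20 bases: GGGATTAAAAATAGATACCC → Tm = 54°C (≥ 53°C)
Since every base adds ≥2°C, Tm only increases with n, so the threshold is first crossed at n = 20.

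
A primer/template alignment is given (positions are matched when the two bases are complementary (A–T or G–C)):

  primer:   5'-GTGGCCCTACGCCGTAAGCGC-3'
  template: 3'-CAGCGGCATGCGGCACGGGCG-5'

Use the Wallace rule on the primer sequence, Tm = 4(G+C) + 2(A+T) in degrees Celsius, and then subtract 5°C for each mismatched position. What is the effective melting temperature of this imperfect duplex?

Primer base counts: A=3, T=3, G=7, C=8 → A+T=6, G+C=15
Perfect-match Tm = 2(6) + 4(15) = 12 + 60 = 72°C
Mismatches (positions where the bases are not complementary): 5 (at positions 3, 7, 16, 17, 18)
Effective Tm = 72 − 5×5 = 72 − 25 = 47°C

47°C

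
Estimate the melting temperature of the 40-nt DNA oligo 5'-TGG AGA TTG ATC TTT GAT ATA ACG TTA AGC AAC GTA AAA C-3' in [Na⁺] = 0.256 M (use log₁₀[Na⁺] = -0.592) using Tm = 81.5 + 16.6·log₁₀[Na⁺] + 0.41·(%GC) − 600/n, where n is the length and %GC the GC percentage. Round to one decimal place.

70.0°C

Length n = 40. Scanning the sequence gives A=15, G=8, C=5, T=12.
G+C = 13, so %GC = 13/40 × 100 = 32.5%
Salt term: 16.6 × (-0.592) = -9.827
GC term: 0.41 × 32.5 = 13.325; length term: −600/40 = −15
Tm = 81.5 + (-9.827) + 13.325 − 15 = 69.998 → 70.0°C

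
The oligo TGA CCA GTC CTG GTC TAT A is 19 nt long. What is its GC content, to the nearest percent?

47%

Counting bases: G=4, T=6, A=4, C=5
G+C = 4 + 5 = 9 out of 19 bases
%GC = 9/19 × 100 = 47.37% ≈ 47%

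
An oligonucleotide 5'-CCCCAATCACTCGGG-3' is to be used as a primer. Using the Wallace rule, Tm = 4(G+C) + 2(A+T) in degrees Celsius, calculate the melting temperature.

Scanning the sequence gives G=3, T=2, C=7, A=3.
A+T = 5, G+C = 10
Tm = 4·10 + 2·5 = 40 + 10 = 50°C

50°C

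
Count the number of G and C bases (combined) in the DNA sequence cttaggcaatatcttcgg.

Counting bases: A=4, C=4, T=6, G=4
Total G or C: 4 + 4 = 8

8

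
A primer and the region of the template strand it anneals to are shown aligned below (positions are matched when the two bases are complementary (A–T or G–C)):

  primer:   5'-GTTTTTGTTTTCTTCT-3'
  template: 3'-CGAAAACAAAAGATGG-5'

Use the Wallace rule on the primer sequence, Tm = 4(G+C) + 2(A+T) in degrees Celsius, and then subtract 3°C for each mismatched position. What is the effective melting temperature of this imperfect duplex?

31°C

Primer base counts: A=0, T=12, G=2, C=2 → A+T=12, G+C=4
Perfect-match Tm = 2(12) + 4(4) = 24 + 16 = 40°C
Mismatches (positions where the bases are not complementary): 3 (at positions 2, 14, 16)
Effective Tm = 40 − 3×3 = 40 − 9 = 31°C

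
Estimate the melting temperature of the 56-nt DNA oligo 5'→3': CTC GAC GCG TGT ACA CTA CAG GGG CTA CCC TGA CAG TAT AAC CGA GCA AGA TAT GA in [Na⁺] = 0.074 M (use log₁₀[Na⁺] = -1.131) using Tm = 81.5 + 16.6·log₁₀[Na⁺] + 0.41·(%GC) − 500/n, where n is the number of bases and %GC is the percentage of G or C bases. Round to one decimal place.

Length n = 56. G=14, A=17, T=10, C=15
G+C = 29, so %GC = 29/56 × 100 = 51.786%
Salt term: 16.6 × (-1.131) = -18.775
GC term: 0.41 × 51.786 = 21.232; length term: −500/56 = −8.929
Tm = 81.5 + (-18.775) + 21.232 − 8.929 = 75.028 → 75.0°C

75.0°C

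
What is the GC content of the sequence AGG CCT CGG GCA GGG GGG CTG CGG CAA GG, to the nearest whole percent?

Scanning the sequence gives G=16, T=2, C=7, A=4.
G+C = 16 + 7 = 23 out of 29 bases
%GC = 23/29 × 100 = 79.31% ≈ 79%

79%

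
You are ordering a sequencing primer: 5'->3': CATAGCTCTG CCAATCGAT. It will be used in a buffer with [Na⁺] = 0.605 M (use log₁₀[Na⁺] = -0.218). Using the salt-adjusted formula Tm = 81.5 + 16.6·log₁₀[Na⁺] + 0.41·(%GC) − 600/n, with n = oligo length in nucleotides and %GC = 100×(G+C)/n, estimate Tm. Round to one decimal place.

65.7°C

Length n = 19. C=6, G=3, A=5, T=5
G+C = 9, so %GC = 9/19 × 100 = 47.368%
Salt term: 16.6 × (-0.218) = -3.619
GC term: 0.41 × 47.368 = 19.421; length term: −600/19 = −31.579
Tm = 81.5 + (-3.619) + 19.421 − 31.579 = 65.723 → 65.7°C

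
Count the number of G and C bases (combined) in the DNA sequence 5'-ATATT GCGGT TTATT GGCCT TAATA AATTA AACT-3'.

Base counts: A=11, C=4, G=5, T=14
Total G or C: 5 + 4 = 9

9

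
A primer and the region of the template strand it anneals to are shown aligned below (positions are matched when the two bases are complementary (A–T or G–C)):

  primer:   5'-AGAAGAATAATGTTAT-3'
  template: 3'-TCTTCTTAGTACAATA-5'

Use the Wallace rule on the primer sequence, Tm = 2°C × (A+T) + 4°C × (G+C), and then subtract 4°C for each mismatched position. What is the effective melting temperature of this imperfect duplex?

34°C

Primer base counts: A=8, T=5, G=3, C=0 → A+T=13, G+C=3
Perfect-match Tm = 2(13) + 4(3) = 26 + 12 = 38°C
Mismatches (positions where the bases are not complementary): 1 (at position 9)
Effective Tm = 38 − 1×4 = 38 − 4 = 34°C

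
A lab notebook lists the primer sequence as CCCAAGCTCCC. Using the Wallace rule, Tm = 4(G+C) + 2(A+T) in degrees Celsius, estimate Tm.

C=7, T=1, G=1, A=2
A+T = 3, G+C = 8
Tm = 2×3 + 4×8 = 38°C

38°C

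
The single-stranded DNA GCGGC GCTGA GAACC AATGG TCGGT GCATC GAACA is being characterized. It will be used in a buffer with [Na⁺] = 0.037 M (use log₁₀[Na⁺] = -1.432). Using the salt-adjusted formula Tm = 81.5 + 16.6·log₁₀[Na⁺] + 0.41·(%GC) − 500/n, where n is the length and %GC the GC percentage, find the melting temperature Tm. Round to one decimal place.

68.0°C

Length n = 35. T=5, G=12, A=9, C=9
G+C = 21, so %GC = 21/35 × 100 = 60%
Salt term: 16.6 × (-1.432) = -23.771
GC term: 0.41 × 60 = 24.6; length term: −500/35 = −14.286
Tm = 81.5 + (-23.771) + 24.6 − 14.286 = 68.043 → 68.0°C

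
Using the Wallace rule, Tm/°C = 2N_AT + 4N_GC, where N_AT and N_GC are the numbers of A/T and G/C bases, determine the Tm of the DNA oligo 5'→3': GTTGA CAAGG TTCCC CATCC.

Base counts: G=4, T=5, C=7, A=4
So N_AT = 9 and N_GC = 11.
Tm = 2(9) + 4(11) = 18 + 44 = 62°C

62°C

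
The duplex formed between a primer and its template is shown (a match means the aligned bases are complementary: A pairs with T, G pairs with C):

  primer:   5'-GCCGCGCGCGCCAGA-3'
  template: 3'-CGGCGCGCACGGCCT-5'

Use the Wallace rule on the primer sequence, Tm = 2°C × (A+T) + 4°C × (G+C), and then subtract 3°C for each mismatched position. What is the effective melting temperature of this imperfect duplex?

50°C

Primer base counts: A=2, T=0, G=6, C=7 → A+T=2, G+C=13
Perfect-match Tm = 2(2) + 4(13) = 4 + 52 = 56°C
Mismatches (positions where the bases are not complementary): 2 (at positions 9, 13)
Effective Tm = 56 − 2×3 = 56 − 6 = 50°C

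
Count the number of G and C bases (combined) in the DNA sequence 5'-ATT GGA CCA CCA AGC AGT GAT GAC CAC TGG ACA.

Scanning the sequence gives T=5, A=11, C=9, G=8.
G+C = 8 + 9 = 17

17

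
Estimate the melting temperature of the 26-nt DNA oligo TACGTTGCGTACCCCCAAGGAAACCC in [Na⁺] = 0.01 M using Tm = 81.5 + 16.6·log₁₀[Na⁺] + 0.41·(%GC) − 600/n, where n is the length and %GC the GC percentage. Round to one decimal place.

Length n = 26. Counting bases: T=4, A=7, G=5, C=10
G+C = 15, so %GC = 15/26 × 100 = 57.692%
Salt term: 16.6 × (-2) = -33.2
GC term: 0.41 × 57.692 = 23.654; length term: −600/26 = −23.077
Tm = 81.5 + (-33.2) + 23.654 − 23.077 = 48.877 → 48.9°C

48.9°C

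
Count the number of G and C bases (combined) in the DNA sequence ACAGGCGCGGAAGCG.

11

Base counts: G=7, A=4, T=0, C=4
G+C = 7 + 4 = 11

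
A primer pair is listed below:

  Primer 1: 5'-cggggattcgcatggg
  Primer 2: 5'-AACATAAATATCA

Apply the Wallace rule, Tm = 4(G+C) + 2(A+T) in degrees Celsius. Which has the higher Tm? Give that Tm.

Primer 1, 54°C

Primer 1: A+T=5, G+C=11 → Tm = 2(5)+4(11) = 54°C
Primer 2: A+T=11, G+C=2 → Tm = 2(11)+4(2) = 30°C
54°C vs 30°C → primer 1 is higher.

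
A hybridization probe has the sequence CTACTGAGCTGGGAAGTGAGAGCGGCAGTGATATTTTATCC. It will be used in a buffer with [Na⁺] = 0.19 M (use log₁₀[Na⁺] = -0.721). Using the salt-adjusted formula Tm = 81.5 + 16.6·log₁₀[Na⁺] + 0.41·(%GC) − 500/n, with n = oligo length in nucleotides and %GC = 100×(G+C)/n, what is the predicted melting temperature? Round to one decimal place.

77.3°C

Length n = 41. Counting bases: C=7, G=13, T=11, A=10
G+C = 20, so %GC = 20/41 × 100 = 48.78%
Salt term: 16.6 × (-0.721) = -11.969
GC term: 0.41 × 48.78 = 20; length term: −500/41 = −12.195
Tm = 81.5 + (-11.969) + 20 − 12.195 = 77.336 → 77.3°C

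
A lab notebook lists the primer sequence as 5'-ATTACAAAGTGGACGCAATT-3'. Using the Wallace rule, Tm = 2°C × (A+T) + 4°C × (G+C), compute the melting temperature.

Counting bases: C=3, T=5, A=8, G=4
AT pairs contribute 13, GC pairs contribute 7.
Tm = 2(13) + 4(7) = 26 + 28 = 54°C

54°C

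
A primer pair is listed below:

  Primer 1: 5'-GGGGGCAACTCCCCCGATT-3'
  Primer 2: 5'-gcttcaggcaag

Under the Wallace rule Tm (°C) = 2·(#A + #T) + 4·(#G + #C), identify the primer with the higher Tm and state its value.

Primer 1: A+T=6, G+C=13 → Tm = 2(6)+4(13) = 64°C
Primer 2: A+T=5, G+C=7 → Tm = 2(5)+4(7) = 38°C
64°C vs 38°C → primer 1 is higher.

Primer 1, 64°C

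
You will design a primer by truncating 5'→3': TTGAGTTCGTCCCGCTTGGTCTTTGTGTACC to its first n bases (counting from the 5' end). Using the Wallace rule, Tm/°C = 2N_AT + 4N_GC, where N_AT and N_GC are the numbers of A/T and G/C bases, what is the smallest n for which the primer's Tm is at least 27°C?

First 9 bases: TTGAGTTCG → Tm = 26°C (< 27°C)
First 10 bases: TTGAGTTCGT → Tm = 28°C (≥ 27°C)
Since every base adds ≥2°C, Tm only increases with n, so the threshold is first crossed at n = 10.

n = 10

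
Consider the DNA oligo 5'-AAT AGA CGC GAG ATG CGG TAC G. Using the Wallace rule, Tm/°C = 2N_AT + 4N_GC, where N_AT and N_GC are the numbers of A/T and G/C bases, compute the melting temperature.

68°C

A=7, T=3, G=8, C=4
A+T = 10, G+C = 12
Tm = 2(10) + 4(12) = 20 + 48 = 68°C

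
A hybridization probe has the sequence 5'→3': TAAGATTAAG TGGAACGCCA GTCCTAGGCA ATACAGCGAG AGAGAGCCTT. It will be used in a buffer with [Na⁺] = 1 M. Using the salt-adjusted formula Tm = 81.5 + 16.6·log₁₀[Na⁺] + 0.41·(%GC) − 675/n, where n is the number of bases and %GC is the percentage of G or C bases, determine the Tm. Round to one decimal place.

87.7°C

Length n = 50. G=14, A=17, T=9, C=10
G+C = 24, so %GC = 24/50 × 100 = 48%
Salt term: 16.6 × (0) = 0
GC term: 0.41 × 48 = 19.68; length term: −675/50 = −13.5
Tm = 81.5 + (0) + 19.68 − 13.5 = 87.68 → 87.7°C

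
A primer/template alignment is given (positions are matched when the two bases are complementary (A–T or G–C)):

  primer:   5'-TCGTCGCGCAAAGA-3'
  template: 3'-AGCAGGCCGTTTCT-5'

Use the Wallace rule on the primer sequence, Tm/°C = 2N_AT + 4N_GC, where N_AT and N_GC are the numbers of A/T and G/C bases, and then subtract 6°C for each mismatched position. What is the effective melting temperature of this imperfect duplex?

Primer base counts: A=4, T=2, G=4, C=4 → A+T=6, G+C=8
Perfect-match Tm = 2(6) + 4(8) = 12 + 32 = 44°C
Mismatches (positions where the bases are not complementary): 2 (at positions 6, 7)
Effective Tm = 44 − 2×6 = 44 − 12 = 32°C

32°C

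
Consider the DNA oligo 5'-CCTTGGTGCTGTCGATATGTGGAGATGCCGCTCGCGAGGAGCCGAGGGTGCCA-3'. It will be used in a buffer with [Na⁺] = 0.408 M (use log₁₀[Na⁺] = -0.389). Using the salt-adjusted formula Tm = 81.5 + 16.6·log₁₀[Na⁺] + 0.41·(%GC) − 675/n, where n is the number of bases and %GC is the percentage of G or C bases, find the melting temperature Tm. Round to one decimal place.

88.6°C

Length n = 53. Base counts: G=21, A=8, T=11, C=13
G+C = 34, so %GC = 34/53 × 100 = 64.151%
Salt term: 16.6 × (-0.389) = -6.457
GC term: 0.41 × 64.151 = 26.302; length term: −675/53 = −12.736
Tm = 81.5 + (-6.457) + 26.302 − 12.736 = 88.609 → 88.6°C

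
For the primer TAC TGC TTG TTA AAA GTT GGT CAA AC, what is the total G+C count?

Scanning the sequence gives G=5, A=8, T=9, C=4.
Total G or C: 5 + 4 = 9

9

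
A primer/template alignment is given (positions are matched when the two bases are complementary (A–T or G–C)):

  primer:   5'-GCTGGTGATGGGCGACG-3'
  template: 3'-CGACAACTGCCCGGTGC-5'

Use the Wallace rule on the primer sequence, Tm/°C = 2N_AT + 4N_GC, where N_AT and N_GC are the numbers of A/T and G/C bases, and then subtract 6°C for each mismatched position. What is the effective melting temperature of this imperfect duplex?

40°C

Primer base counts: A=2, T=3, G=9, C=3 → A+T=5, G+C=12
Perfect-match Tm = 2(5) + 4(12) = 10 + 48 = 58°C
Mismatches (positions where the bases are not complementary): 3 (at positions 5, 9, 14)
Effective Tm = 58 − 3×6 = 58 − 18 = 40°C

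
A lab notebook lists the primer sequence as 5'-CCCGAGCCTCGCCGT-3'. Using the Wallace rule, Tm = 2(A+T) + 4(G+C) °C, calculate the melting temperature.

A=1, C=8, T=2, G=4
A+T = 3, G+C = 12
Tm = 4·12 + 2·3 = 48 + 6 = 54°C

54°C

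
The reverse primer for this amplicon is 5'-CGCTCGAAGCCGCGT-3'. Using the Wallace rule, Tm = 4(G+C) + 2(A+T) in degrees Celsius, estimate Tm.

Counting bases: T=2, G=5, A=2, C=6
So N_AT = 4 and N_GC = 11.
Tm = 2×4 + 4×11 = 52°C

52°C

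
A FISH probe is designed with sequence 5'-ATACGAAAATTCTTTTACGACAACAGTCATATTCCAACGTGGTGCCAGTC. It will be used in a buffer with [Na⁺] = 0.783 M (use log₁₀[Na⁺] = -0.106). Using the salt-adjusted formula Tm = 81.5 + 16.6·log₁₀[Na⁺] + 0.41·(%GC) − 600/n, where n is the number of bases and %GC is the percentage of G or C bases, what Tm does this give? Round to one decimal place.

84.1°C

Length n = 50. Base counts: C=12, G=8, T=14, A=16
G+C = 20, so %GC = 20/50 × 100 = 40%
Salt term: 16.6 × (-0.106) = -1.76
GC term: 0.41 × 40 = 16.4; length term: −600/50 = −12
Tm = 81.5 + (-1.76) + 16.4 − 12 = 84.14 → 84.1°C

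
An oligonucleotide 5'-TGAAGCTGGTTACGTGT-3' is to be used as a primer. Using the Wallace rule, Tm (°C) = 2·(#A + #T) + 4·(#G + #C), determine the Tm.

Counting bases: T=6, A=3, G=6, C=2
A+T = 9, G+C = 8
Tm = 2(9) + 4(8) = 18 + 32 = 50°C

50°C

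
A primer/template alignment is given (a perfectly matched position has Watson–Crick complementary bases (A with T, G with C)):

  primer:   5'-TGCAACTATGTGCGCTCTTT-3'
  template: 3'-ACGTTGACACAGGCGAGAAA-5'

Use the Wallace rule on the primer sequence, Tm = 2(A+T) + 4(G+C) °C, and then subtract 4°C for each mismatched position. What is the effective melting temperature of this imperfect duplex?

Primer base counts: A=3, T=8, G=4, C=5 → A+T=11, G+C=9
Perfect-match Tm = 2(11) + 4(9) = 22 + 36 = 58°C
Mismatches (positions where the bases are not complementary): 2 (at positions 8, 12)
Effective Tm = 58 − 2×4 = 58 − 8 = 50°C

50°C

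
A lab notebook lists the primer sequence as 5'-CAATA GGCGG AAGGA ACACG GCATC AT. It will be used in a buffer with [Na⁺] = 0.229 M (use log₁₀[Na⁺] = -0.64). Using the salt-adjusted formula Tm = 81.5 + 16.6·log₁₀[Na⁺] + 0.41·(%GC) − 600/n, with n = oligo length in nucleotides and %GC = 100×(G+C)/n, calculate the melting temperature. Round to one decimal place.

Length n = 27. Scanning the sequence gives A=10, C=6, G=8, T=3.
G+C = 14, so %GC = 14/27 × 100 = 51.852%
Salt term: 16.6 × (-0.64) = -10.624
GC term: 0.41 × 51.852 = 21.259; length term: −600/27 = −22.222
Tm = 81.5 + (-10.624) + 21.259 − 22.222 = 69.913 → 69.9°C

69.9°C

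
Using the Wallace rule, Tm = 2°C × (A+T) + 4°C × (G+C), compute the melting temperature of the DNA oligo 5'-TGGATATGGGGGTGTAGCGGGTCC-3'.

A=3, C=3, G=12, T=6
So N_AT = 9 and N_GC = 15.
Tm = 2×9 + 4×15 = 78°C

78°C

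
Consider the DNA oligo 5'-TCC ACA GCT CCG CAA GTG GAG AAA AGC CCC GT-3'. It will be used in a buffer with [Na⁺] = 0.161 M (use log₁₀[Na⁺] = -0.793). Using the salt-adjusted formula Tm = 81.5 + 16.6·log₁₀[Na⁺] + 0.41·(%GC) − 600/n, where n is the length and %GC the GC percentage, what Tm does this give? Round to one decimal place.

73.9°C

Length n = 32. Counting bases: G=8, A=9, C=11, T=4
G+C = 19, so %GC = 19/32 × 100 = 59.375%
Salt term: 16.6 × (-0.793) = -13.164
GC term: 0.41 × 59.375 = 24.344; length term: −600/32 = −18.75
Tm = 81.5 + (-13.164) + 24.344 − 18.75 = 73.93 → 73.9°C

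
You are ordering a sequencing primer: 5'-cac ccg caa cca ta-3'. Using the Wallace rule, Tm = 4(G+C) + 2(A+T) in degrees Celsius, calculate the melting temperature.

44°C

Scanning the sequence gives T=1, A=5, C=7, G=1.
A+T = 6, G+C = 8
Tm = 4·8 + 2·6 = 32 + 12 = 44°C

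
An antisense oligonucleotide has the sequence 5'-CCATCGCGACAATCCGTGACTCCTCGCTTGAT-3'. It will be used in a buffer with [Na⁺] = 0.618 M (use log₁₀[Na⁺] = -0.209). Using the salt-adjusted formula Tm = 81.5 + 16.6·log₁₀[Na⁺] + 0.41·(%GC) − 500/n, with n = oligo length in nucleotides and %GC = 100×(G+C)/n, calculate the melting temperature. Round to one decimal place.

Length n = 32. Counting bases: A=6, T=8, G=6, C=12
G+C = 18, so %GC = 18/32 × 100 = 56.25%
Salt term: 16.6 × (-0.209) = -3.469
GC term: 0.41 × 56.25 = 23.062; length term: −500/32 = −15.625
Tm = 81.5 + (-3.469) + 23.062 − 15.625 = 85.468 → 85.5°C

85.5°C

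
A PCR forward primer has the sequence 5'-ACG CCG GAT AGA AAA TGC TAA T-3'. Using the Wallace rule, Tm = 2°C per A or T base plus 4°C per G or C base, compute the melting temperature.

62°C

Scanning the sequence gives A=9, T=4, C=4, G=5.
A+T = 13, G+C = 9
Tm = 4·9 + 2·13 = 36 + 26 = 62°C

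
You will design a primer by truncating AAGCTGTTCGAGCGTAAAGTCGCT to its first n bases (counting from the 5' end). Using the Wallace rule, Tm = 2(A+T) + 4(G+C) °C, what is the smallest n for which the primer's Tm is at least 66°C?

n = 22

First 21 bases: AAGCTGTTCGAGCGTAAAGTC → Tm = 62°C (< 66°C)
First 22 bases: AAGCTGTTCGAGCGTAAAGTCG → Tm = 66°C (≥ 66°C)
Since every base adds ≥2°C, Tm only increases with n, so the threshold is first crossed at n = 22.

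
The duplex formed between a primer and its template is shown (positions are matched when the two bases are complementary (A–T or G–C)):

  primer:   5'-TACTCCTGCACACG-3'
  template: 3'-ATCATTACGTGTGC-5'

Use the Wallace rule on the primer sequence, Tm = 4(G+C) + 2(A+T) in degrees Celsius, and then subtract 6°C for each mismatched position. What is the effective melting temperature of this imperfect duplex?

Primer base counts: A=3, T=3, G=2, C=6 → A+T=6, G+C=8
Perfect-match Tm = 2(6) + 4(8) = 12 + 32 = 44°C
Mismatches (positions where the bases are not complementary): 3 (at positions 3, 5, 6)
Effective Tm = 44 − 3×6 = 44 − 18 = 26°C

26°C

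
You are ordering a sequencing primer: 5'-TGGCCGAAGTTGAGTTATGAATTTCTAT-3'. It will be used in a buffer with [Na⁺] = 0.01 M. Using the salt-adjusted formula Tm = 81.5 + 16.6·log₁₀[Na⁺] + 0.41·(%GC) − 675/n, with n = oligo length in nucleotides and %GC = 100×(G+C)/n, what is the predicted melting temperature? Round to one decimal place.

38.8°C

Length n = 28. Counting bases: G=7, C=3, T=11, A=7
G+C = 10, so %GC = 10/28 × 100 = 35.714%
Salt term: 16.6 × (-2) = -33.2
GC term: 0.41 × 35.714 = 14.643; length term: −675/28 = −24.107
Tm = 81.5 + (-33.2) + 14.643 − 24.107 = 38.836 → 38.8°C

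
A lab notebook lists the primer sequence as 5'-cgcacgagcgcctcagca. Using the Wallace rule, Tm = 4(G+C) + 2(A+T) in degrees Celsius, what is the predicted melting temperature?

Counting bases: A=4, T=1, C=8, G=5
AT pairs contribute 5, GC pairs contribute 13.
Tm = 2×5 + 4×13 = 62°C

62°C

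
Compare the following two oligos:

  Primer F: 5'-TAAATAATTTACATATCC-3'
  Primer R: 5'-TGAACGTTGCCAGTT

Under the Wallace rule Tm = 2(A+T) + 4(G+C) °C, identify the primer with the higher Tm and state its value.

Primer R, 44°C

Primer F: A+T=15, G+C=3 → Tm = 2(15)+4(3) = 42°C
Primer R: A+T=8, G+C=7 → Tm = 2(8)+4(7) = 44°C
42°C vs 44°C → primer R is higher.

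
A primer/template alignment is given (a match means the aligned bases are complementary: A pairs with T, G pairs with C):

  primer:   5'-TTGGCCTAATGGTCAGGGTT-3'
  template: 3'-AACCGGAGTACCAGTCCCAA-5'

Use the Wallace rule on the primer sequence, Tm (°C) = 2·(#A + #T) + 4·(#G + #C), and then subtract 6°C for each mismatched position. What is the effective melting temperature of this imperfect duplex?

54°C

Primer base counts: A=3, T=7, G=7, C=3 → A+T=10, G+C=10
Perfect-match Tm = 2(10) + 4(10) = 20 + 40 = 60°C
Mismatches (positions where the bases are not complementary): 1 (at position 8)
Effective Tm = 60 − 1×6 = 60 − 6 = 54°C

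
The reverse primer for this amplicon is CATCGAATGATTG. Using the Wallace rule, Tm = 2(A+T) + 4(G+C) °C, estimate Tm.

36°C

Scanning the sequence gives A=4, C=2, T=4, G=3.
A+T = 8, G+C = 5
Tm = 2×8 + 4×5 = 36°C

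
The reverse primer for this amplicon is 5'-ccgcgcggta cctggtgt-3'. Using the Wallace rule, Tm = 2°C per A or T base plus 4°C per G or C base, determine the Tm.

Counting bases: C=6, T=4, A=1, G=7
A+T = 5, G+C = 13
Tm = 2(5) + 4(13) = 10 + 52 = 62°C

62°C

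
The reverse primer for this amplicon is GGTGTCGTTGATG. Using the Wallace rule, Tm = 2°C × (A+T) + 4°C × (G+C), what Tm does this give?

Base counts: A=1, C=1, G=6, T=5
A+T = 6, G+C = 7
Tm = 2×6 + 4×7 = 40°C

40°C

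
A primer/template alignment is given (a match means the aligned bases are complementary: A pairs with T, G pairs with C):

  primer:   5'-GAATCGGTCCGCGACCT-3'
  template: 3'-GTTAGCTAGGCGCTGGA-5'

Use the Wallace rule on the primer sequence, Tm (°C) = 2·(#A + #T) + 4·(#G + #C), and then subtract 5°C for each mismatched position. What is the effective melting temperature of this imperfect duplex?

46°C

Primer base counts: A=3, T=3, G=5, C=6 → A+T=6, G+C=11
Perfect-match Tm = 2(6) + 4(11) = 12 + 44 = 56°C
Mismatches (positions where the bases are not complementary): 2 (at positions 1, 7)
Effective Tm = 56 − 2×5 = 56 − 10 = 46°C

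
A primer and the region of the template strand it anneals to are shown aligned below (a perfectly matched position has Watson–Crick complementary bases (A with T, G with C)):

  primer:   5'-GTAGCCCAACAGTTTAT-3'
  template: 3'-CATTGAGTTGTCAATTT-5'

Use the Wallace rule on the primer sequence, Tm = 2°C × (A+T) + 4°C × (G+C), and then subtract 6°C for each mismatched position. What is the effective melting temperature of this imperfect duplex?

24°C

Primer base counts: A=5, T=5, G=3, C=4 → A+T=10, G+C=7
Perfect-match Tm = 2(10) + 4(7) = 20 + 28 = 48°C
Mismatches (positions where the bases are not complementary): 4 (at positions 4, 6, 15, 17)
Effective Tm = 48 − 4×6 = 48 − 24 = 24°C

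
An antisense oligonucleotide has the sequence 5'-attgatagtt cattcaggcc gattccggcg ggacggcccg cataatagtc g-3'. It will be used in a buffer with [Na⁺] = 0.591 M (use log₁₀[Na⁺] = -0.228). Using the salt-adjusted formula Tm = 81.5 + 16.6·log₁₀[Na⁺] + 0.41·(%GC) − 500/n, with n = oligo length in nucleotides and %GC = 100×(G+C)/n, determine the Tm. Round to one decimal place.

90.4°C

Length n = 51. Counting bases: T=12, A=11, G=15, C=13
G+C = 28, so %GC = 28/51 × 100 = 54.902%
Salt term: 16.6 × (-0.228) = -3.785
GC term: 0.41 × 54.902 = 22.51; length term: −500/51 = −9.804
Tm = 81.5 + (-3.785) + 22.51 − 9.804 = 90.421 → 90.4°C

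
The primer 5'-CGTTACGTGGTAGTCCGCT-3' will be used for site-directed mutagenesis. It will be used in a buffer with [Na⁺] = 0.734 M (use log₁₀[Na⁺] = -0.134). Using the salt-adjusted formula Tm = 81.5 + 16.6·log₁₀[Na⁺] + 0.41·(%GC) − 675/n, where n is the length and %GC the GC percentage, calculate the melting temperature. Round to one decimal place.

67.5°C

Length n = 19. C=5, A=2, T=6, G=6
G+C = 11, so %GC = 11/19 × 100 = 57.895%
Salt term: 16.6 × (-0.134) = -2.224
GC term: 0.41 × 57.895 = 23.737; length term: −675/19 = −35.526
Tm = 81.5 + (-2.224) + 23.737 − 35.526 = 67.487 → 67.5°C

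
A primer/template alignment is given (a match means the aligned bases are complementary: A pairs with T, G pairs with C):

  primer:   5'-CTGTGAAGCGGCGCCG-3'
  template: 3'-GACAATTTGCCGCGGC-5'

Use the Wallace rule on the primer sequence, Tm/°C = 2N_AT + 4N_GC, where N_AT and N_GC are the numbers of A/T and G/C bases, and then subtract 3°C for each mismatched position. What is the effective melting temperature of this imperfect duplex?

50°C

Primer base counts: A=2, T=2, G=7, C=5 → A+T=4, G+C=12
Perfect-match Tm = 2(4) + 4(12) = 8 + 48 = 56°C
Mismatches (positions where the bases are not complementary): 2 (at positions 5, 8)
Effective Tm = 56 − 2×3 = 56 − 6 = 50°C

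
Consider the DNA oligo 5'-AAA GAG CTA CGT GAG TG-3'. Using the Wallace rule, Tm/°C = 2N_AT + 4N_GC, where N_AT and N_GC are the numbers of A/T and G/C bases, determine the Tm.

50°C

Counting bases: T=3, G=6, A=6, C=2
AT pairs contribute 9, GC pairs contribute 8.
Tm = 2(9) + 4(8) = 18 + 32 = 50°C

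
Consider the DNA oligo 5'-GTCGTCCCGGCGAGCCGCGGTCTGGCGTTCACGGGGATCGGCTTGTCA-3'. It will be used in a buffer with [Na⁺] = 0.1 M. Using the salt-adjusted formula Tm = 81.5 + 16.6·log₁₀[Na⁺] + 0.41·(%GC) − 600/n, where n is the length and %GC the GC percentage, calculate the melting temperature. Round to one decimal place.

Length n = 48. Base counts: T=10, A=4, G=19, C=15
G+C = 34, so %GC = 34/48 × 100 = 70.833%
Salt term: 16.6 × (-1) = -16.6
GC term: 0.41 × 70.833 = 29.042; length term: −600/48 = −12.5
Tm = 81.5 + (-16.6) + 29.042 − 12.5 = 81.442 → 81.4°C

81.4°C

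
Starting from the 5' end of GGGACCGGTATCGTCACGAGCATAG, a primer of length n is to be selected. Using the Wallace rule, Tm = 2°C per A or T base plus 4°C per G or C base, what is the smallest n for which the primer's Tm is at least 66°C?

First 19 bases: GGGACCGGTATCGTCACGA → Tm = 62°C (< 66°C)
First 20 bases: GGGACCGGTATCGTCACGAG → Tm = 66°C (≥ 66°C)
Each additional base adds 2°C (A/T) or 4°C (G/C), so Tm is non-decreasing in n; n = 20 is the first length to reach 66°C.

n = 20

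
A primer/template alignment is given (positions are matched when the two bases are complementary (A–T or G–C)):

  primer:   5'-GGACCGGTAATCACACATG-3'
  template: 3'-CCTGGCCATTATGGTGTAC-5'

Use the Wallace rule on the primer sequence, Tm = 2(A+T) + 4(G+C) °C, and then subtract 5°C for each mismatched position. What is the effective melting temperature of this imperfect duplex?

48°C

Primer base counts: A=6, T=3, G=5, C=5 → A+T=9, G+C=10
Perfect-match Tm = 2(9) + 4(10) = 18 + 40 = 58°C
Mismatches (positions where the bases are not complementary): 2 (at positions 12, 13)
Effective Tm = 58 − 2×5 = 58 − 10 = 48°C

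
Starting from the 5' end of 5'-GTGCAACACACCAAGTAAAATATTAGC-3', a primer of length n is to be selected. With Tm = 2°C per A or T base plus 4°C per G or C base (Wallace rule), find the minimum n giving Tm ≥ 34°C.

n = 11

First 10 bases: GTGCAACACA → Tm = 30°C (< 34°C)
First 11 bases: GTGCAACACAC → Tm = 34°C (≥ 34°C)
Each additional base adds 2°C (A/T) or 4°C (G/C), so Tm is non-decreasing in n; n = 11 is the first length to reach 34°C.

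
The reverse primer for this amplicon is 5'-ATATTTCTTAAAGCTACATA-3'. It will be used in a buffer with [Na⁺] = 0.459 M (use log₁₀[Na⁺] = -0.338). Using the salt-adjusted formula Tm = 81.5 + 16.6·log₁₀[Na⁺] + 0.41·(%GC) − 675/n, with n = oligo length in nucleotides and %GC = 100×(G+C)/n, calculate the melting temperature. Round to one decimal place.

50.3°C

Length n = 20. T=8, A=8, C=3, G=1
G+C = 4, so %GC = 4/20 × 100 = 20%
Salt term: 16.6 × (-0.338) = -5.611
GC term: 0.41 × 20 = 8.2; length term: −675/20 = −33.75
Tm = 81.5 + (-5.611) + 8.2 − 33.75 = 50.339 → 50.3°C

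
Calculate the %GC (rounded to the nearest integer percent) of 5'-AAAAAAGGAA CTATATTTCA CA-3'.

23%

Scanning the sequence gives G=2, T=5, C=3, A=12.
G+C = 2 + 3 = 5 out of 22 bases
%GC = 5/22 × 100 = 22.73% ≈ 23%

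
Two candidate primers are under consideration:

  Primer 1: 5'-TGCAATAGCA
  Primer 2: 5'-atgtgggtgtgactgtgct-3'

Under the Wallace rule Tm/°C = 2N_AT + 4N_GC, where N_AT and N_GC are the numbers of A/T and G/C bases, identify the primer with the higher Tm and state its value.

Primer 1: A+T=6, G+C=4 → Tm = 2(6)+4(4) = 28°C
Primer 2: A+T=9, G+C=10 → Tm = 2(9)+4(10) = 58°C
28°C vs 58°C → primer 2 is higher.

Primer 2, 58°C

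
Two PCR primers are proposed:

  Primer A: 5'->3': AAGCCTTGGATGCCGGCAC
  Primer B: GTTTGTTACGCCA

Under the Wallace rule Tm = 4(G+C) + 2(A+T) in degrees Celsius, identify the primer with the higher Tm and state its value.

Primer A, 62°C

Primer A: A+T=7, G+C=12 → Tm = 2(7)+4(12) = 62°C
Primer B: A+T=7, G+C=6 → Tm = 2(7)+4(6) = 38°C
62°C vs 38°C → primer A is higher.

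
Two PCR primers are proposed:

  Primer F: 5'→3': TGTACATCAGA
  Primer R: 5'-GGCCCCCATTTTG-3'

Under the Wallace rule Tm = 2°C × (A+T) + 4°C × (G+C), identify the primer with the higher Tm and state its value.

Primer F: A+T=7, G+C=4 → Tm = 2(7)+4(4) = 30°C
Primer R: A+T=5, G+C=8 → Tm = 2(5)+4(8) = 42°C
30°C vs 42°C → primer R is higher.

Primer R, 42°C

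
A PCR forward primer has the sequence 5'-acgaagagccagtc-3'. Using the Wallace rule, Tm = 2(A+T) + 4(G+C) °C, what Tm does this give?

Counting bases: T=1, C=4, A=5, G=4
A+T = 6, G+C = 8
Tm = 4·8 + 2·6 = 32 + 12 = 44°C

44°C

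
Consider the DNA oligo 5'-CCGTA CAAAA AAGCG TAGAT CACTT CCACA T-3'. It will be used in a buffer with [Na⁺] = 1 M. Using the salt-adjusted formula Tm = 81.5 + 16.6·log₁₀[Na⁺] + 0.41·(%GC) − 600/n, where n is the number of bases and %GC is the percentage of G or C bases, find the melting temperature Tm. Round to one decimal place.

79.3°C

Length n = 31. Scanning the sequence gives T=6, C=9, A=12, G=4.
G+C = 13, so %GC = 13/31 × 100 = 41.935%
Salt term: 16.6 × (0) = 0
GC term: 0.41 × 41.935 = 17.193; length term: −600/31 = −19.355
Tm = 81.5 + (0) + 17.193 − 19.355 = 79.338 → 79.3°C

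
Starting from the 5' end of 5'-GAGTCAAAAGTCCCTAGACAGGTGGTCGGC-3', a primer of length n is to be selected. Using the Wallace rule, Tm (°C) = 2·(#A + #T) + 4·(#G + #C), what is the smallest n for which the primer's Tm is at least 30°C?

n = 11

First 10 bases: GAGTCAAAAG → Tm = 28°C (< 30°C)
First 11 bases: GAGTCAAAAGT → Tm = 30°C (≥ 30°C)
Since every base adds ≥2°C, Tm only increases with n, so the threshold is first crossed at n = 11.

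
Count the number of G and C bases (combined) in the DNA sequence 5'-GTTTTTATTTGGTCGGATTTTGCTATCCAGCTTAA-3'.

12

Counting bases: C=5, A=6, G=7, T=17
G+C = 7 + 5 = 12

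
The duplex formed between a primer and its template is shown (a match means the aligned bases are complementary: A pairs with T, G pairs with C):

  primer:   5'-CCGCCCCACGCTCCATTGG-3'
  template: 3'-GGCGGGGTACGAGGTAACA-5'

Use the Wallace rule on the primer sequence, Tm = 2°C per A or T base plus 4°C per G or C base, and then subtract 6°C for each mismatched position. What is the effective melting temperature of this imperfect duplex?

Primer base counts: A=2, T=3, G=4, C=10 → A+T=5, G+C=14
Perfect-match Tm = 2(5) + 4(14) = 10 + 56 = 66°C
Mismatches (positions where the bases are not complementary): 2 (at positions 9, 19)
Effective Tm = 66 − 2×6 = 66 − 12 = 54°C

54°C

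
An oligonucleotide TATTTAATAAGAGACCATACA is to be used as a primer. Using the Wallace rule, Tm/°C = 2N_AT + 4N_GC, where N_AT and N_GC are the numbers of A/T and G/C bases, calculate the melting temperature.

52°C

Scanning the sequence gives T=6, A=10, G=2, C=3.
So N_AT = 16 and N_GC = 5.
Tm = 2×16 + 4×5 = 52°C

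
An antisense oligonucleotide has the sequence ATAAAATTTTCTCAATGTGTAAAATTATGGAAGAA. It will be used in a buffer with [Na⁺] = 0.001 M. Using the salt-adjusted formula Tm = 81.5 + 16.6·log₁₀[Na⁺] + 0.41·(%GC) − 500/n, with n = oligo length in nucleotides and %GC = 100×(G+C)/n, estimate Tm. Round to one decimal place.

25.6°C

Length n = 35. A=16, C=2, T=12, G=5
G+C = 7, so %GC = 7/35 × 100 = 20%
Salt term: 16.6 × (-3) = -49.8
GC term: 0.41 × 20 = 8.2; length term: −500/35 = −14.286
Tm = 81.5 + (-49.8) + 8.2 − 14.286 = 25.614 → 25.6°C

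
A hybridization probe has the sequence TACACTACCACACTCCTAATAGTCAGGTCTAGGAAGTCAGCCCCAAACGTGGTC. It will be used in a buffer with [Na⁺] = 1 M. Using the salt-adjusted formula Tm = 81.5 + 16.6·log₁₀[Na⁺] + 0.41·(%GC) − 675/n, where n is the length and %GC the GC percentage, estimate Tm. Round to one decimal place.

Length n = 54. Counting bases: A=16, T=11, C=17, G=10
G+C = 27, so %GC = 27/54 × 100 = 50%
Salt term: 16.6 × (0) = 0
GC term: 0.41 × 50 = 20.5; length term: −675/54 = −12.5
Tm = 81.5 + (0) + 20.5 − 12.5 = 89.5 → 89.5°C

89.5°C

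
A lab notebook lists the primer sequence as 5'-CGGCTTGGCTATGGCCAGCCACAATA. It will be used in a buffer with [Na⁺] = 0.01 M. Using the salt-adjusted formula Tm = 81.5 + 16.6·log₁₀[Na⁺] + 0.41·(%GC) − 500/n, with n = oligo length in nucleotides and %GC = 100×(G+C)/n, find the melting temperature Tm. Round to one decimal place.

52.7°C

Length n = 26. Scanning the sequence gives T=5, A=6, C=8, G=7.
G+C = 15, so %GC = 15/26 × 100 = 57.692%
Salt term: 16.6 × (-2) = -33.2
GC term: 0.41 × 57.692 = 23.654; length term: −500/26 = −19.231
Tm = 81.5 + (-33.2) + 23.654 − 19.231 = 52.723 → 52.7°C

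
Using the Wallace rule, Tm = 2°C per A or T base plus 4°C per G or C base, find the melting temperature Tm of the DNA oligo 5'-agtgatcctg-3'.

Base counts: T=3, C=2, A=2, G=3
A+T = 5, G+C = 5
Tm = 2(5) + 4(5) = 10 + 20 = 30°C

30°C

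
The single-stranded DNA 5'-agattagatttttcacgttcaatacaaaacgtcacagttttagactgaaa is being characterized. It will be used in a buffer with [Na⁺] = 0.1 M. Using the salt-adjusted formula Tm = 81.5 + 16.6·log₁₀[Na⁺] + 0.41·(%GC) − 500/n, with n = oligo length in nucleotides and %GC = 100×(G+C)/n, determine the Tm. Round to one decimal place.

Length n = 50. Base counts: T=16, C=8, A=19, G=7
G+C = 15, so %GC = 15/50 × 100 = 30%
Salt term: 16.6 × (-1) = -16.6
GC term: 0.41 × 30 = 12.3; length term: −500/50 = −10
Tm = 81.5 + (-16.6) + 12.3 − 10 = 67.2 → 67.2°C

67.2°C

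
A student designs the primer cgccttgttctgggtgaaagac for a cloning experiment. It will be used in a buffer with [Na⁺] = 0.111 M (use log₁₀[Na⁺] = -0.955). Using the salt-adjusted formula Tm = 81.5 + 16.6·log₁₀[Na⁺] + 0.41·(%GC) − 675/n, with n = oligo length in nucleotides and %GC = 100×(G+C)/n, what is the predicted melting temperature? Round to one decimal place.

Length n = 22. C=5, T=6, G=7, A=4
G+C = 12, so %GC = 12/22 × 100 = 54.545%
Salt term: 16.6 × (-0.955) = -15.853
GC term: 0.41 × 54.545 = 22.363; length term: −675/22 = −30.682
Tm = 81.5 + (-15.853) + 22.363 − 30.682 = 57.328 → 57.3°C

57.3°C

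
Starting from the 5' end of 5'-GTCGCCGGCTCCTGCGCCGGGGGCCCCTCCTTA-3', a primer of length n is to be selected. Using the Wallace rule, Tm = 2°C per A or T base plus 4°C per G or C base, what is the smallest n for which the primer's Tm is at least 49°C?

n = 14

First 13 bases: GTCGCCGGCTCCT → Tm = 46°C (< 49°C)
First 14 bases: GTCGCCGGCTCCTG → Tm = 50°C (≥ 49°C)
Each additional base adds 2°C (A/T) or 4°C (G/C), so Tm is non-decreasing in n; n = 14 is the first length to reach 49°C.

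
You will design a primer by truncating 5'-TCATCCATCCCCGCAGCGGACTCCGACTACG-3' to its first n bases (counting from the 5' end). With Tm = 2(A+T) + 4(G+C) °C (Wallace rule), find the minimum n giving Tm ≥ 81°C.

n = 25

First 24 bases: TCATCCATCCCCGCAGCGGACTCC → Tm = 80°C (< 81°C)
First 25 bases: TCATCCATCCCCGCAGCGGACTCCG → Tm = 84°C (≥ 81°C)
Each additional base adds 2°C (A/T) or 4°C (G/C), so Tm is non-decreasing in n; n = 25 is the first length to reach 81°C.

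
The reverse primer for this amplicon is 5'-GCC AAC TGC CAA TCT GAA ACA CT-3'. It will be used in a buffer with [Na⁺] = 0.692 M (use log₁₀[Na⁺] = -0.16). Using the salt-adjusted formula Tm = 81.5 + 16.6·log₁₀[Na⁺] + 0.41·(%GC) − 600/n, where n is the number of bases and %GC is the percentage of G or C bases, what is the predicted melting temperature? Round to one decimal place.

72.4°C

Length n = 23. Counting bases: C=8, A=8, T=4, G=3
G+C = 11, so %GC = 11/23 × 100 = 47.826%
Salt term: 16.6 × (-0.16) = -2.656
GC term: 0.41 × 47.826 = 19.609; length term: −600/23 = −26.087
Tm = 81.5 + (-2.656) + 19.609 − 26.087 = 72.366 → 72.4°C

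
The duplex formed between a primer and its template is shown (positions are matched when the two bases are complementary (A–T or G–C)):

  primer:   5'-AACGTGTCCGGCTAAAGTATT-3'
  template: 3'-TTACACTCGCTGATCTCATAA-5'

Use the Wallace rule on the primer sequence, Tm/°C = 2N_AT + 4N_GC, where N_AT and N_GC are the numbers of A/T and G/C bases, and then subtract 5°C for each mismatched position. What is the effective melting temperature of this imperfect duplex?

35°C

Primer base counts: A=6, T=6, G=5, C=4 → A+T=12, G+C=9
Perfect-match Tm = 2(12) + 4(9) = 24 + 36 = 60°C
Mismatches (positions where the bases are not complementary): 5 (at positions 3, 7, 8, 11, 15)
Effective Tm = 60 − 5×5 = 60 − 25 = 35°C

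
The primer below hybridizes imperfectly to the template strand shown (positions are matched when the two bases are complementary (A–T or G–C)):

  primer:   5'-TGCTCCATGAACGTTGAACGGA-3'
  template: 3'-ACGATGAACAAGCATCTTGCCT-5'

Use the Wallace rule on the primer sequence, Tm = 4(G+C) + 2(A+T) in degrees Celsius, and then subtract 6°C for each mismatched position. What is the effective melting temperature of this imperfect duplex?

36°C

Primer base counts: A=6, T=5, G=6, C=5 → A+T=11, G+C=11
Perfect-match Tm = 2(11) + 4(11) = 22 + 44 = 66°C
Mismatches (positions where the bases are not complementary): 5 (at positions 5, 7, 10, 11, 15)
Effective Tm = 66 − 5×6 = 66 − 30 = 36°C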